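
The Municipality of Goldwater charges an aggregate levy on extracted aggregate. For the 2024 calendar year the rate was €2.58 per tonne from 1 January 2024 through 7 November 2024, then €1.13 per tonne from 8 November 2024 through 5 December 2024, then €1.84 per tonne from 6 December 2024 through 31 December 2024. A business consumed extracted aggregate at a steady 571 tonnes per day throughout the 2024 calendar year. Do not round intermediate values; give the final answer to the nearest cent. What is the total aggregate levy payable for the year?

1 January – 7 November 2024: 312 days × 571 tonnes/day = 178,152 tonnes at €2.58/tonne → €459,632.16
8 November – 5 December 2024: 28 days × 571 tonnes/day = 15,988 tonnes at €1.13/tonne → €18,066.44
6 December – 31 December 2024: 26 days × 571 tonnes/day = 14,846 tonnes at €1.84/tonne → €27,316.64

€505,015.24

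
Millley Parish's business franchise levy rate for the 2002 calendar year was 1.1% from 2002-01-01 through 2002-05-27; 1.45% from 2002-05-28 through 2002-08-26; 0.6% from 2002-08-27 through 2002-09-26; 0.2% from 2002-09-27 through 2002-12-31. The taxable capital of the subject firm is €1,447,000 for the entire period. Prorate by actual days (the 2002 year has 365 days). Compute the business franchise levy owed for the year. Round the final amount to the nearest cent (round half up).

2002-01-01 to 2002-05-27: 147 days at 1.1% → €1,447,000 × 1.1% × 147/365 = €6,410.4082
2002-05-28 to 2002-08-26: 91 days at 1.45% → €1,447,000 × 1.45% × 91/365 = €5,231.0041
2002-08-27 to 2002-09-26: 31 days at 0.6% → €1,447,000 × 0.6% × 31/365 = €737.3753
2002-09-27 to 2002-12-31: 96 days at 0.2% → €1,447,000 × 0.2% × 96/365 = €761.1616
Total = €13,139.9493

€13,139.95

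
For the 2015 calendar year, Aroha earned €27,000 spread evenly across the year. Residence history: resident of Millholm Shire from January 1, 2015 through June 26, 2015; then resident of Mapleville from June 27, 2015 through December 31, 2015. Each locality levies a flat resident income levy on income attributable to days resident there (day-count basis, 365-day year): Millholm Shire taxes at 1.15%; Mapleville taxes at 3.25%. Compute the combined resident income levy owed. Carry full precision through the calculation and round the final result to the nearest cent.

Millholm Shire, January 1 – June 26, 2015: 177 days → €27,000 × 1.15% × 177/365 = €150.5712
Mapleville, June 27 – December 31, 2015: 188 days → €27,000 × 3.25% × 188/365 = €451.9726
Total = €602.5438

€602.54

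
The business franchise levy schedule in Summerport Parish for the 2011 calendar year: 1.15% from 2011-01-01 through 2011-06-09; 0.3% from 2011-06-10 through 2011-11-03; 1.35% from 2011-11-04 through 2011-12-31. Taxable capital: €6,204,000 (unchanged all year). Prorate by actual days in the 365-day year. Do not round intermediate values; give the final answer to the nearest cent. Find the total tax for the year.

€52,079.61

2011-01-01 to 2011-06-09: 160 days at 1.15% → €6,204,000 × 1.15% × 160/365 = €31,274.9589
2011-06-10 to 2011-11-03: 147 days at 0.3% → €6,204,000 × 0.3% × 147/365 = €7,495.7918
2011-11-04 to 2011-12-31: 58 days at 1.35% → €6,204,000 × 1.35% × 58/365 = €13,308.8548
Total = €52,079.6055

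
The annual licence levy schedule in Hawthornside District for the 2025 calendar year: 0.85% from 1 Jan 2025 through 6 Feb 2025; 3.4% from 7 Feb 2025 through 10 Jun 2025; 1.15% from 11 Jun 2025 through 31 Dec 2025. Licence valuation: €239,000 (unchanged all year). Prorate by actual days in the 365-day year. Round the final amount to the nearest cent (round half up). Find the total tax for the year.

€4,502.69

1 Jan – 6 Feb 2025: 37 days at 0.85% → €239,000 × 0.85% × 37/365 = €205.9329
7 Feb – 10 Jun 2025: 124 days at 3.4% → €239,000 × 3.4% × 124/365 = €2,760.6137
11 Jun – 31 Dec 2025: 204 days at 1.15% → €239,000 × 1.15% × 204/365 = €1,536.1479
Total = €4,502.6945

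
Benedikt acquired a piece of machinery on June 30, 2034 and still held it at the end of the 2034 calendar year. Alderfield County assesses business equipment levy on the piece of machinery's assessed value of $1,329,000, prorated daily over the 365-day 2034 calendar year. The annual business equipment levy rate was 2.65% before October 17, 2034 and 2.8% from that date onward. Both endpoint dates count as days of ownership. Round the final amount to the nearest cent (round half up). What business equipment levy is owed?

June 30 – October 16, 2034: 109 days at 2.65% → $1,329,000 × 2.65% × 109/365 = $10,517.3055
October 17 – December 31, 2034: 76 days at 2.8% → $1,329,000 × 2.8% × 76/365 = $7,748.2521
Total = $18,265.5575

$18,265.56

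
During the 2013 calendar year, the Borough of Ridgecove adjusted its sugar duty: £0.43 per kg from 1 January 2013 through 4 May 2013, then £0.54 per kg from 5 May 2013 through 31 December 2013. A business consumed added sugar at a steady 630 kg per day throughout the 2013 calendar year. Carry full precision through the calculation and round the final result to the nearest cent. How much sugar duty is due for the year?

1 January – 4 May 2013: 124 days × 630 kg/day = 78,120 kg at £0.43/kg → £33,591.60
5 May – 31 December 2013: 241 days × 630 kg/day = 151,830 kg at £0.54/kg → £81,988.20

£115,579.80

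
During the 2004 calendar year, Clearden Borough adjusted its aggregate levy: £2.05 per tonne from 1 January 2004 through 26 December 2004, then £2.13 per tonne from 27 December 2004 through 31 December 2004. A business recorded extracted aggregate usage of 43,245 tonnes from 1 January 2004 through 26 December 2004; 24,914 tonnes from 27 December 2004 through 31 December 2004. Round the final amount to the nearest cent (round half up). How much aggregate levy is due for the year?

£141,719.07

1 January – 26 December 2004: 43,245 tonnes at £2.05/tonne → £88,652.25
27 December – 31 December 2004: 24,914 tonnes at £2.13/tonne → £53,066.82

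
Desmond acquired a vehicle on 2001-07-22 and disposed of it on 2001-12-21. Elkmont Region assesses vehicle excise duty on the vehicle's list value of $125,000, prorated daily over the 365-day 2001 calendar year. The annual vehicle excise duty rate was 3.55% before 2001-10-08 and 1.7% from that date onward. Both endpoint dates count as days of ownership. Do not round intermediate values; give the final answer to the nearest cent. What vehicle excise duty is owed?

$1,384.93

2001-07-22 to 2001-10-07: 78 days at 3.55% → $125,000 × 3.55% × 78/365 = $948.2877
2001-10-08 to 2001-12-21: 75 days at 1.7% → $125,000 × 1.7% × 75/365 = $436.6438
Total = $1,384.9315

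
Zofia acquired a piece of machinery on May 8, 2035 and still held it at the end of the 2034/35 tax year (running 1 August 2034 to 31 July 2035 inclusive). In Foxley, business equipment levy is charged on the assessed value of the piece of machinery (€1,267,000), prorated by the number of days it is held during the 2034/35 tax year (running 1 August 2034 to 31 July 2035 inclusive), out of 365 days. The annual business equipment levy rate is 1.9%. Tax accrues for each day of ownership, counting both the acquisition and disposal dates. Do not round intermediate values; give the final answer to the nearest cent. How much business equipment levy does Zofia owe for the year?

Days held (May 8 – July 31, 2035): 85 out of 365
Tax = €1,267,000 × 1.9% × 85/365 = €5,606.0411

€5,606.04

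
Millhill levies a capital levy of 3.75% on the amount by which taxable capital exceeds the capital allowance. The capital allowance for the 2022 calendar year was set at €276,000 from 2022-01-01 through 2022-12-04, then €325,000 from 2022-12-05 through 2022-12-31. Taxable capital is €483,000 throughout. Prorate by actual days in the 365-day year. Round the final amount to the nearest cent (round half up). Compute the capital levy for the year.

2022-01-01 to 2022-12-04: 338 days, exemption €276,000 → (€483,000 − €276,000) × 3.75% × 338/365 = €7,188.2877
2022-12-05 to 2022-12-31: 27 days, exemption €325,000 → (€483,000 − €325,000) × 3.75% × 27/365 = €438.2877
Total = €7,626.5753

€7,626.58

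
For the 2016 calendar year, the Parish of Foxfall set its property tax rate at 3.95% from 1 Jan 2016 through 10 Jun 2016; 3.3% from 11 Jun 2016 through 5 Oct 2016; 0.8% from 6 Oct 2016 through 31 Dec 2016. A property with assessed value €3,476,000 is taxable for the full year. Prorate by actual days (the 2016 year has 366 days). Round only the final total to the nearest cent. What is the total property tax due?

1 Jan – 10 Jun 2016: 162 days at 3.95% → €3,476,000 × 3.95% × 162/366 = €60,773.0164
11 Jun – 5 Oct 2016: 117 days at 3.3% → €3,476,000 × 3.3% × 117/366 = €36,668.9508
6 Oct – 31 Dec 2016: 87 days at 0.8% → €3,476,000 × 0.8% × 87/366 = €6,610.0984
Total = €104,052.0656

€104,052.07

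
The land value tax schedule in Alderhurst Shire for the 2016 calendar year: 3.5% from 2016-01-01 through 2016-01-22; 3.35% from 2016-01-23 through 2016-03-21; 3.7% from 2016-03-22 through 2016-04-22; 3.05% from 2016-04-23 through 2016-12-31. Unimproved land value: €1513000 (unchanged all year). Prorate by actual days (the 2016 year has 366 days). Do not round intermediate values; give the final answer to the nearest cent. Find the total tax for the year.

2016-01-01 to 2016-01-22: 22 days at 3.5% → €1513000 × 3.5% × 22/366 = €3183.0874
2016-01-23 to 2016-03-21: 59 days at 3.35% → €1513000 × 3.35% × 59/366 = €8170.6134
2016-03-22 to 2016-04-22: 32 days at 3.7% → €1513000 × 3.7% × 32/366 = €4894.5137
2016-04-23 to 2016-12-31: 253 days at 3.05% → €1513000 × 3.05% × 253/366 = €31899.0833
Total = €48147.2978

€48147.30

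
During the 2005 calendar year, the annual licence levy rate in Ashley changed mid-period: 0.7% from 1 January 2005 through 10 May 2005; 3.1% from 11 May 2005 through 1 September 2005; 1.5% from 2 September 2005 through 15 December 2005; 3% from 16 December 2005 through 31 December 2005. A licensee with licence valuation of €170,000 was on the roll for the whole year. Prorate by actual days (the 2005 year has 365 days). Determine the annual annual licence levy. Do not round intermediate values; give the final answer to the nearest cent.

1 January – 10 May 2005: 130 days at 0.7% → €170,000 × 0.7% × 130/365 = €423.8356
11 May – 1 September 2005: 114 days at 3.1% → €170,000 × 3.1% × 114/365 = €1,645.9726
2 September – 15 December 2005: 105 days at 1.5% → €170,000 × 1.5% × 105/365 = €733.5616
16 December – 31 December 2005: 16 days at 3% → €170,000 × 3% × 16/365 = €223.5616
Total = €3,026.9315

€3,026.93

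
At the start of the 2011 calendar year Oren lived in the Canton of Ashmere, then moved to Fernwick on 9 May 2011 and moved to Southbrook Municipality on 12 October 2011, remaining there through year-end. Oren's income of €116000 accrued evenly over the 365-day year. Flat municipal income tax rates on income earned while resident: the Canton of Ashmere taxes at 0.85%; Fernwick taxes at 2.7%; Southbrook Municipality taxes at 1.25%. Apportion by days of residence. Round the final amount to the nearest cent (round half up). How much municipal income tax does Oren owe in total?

€2006.16

The Canton of Ashmere, 1 January – 8 May 2011: 128 days → €116000 × 0.85% × 128/365 = €345.7753
Fernwick, 9 May – 11 October 2011: 156 days → €116000 × 2.7% × 156/365 = €1338.6082
Southbrook Municipality, 12 October – 31 December 2011: 81 days → €116000 × 1.25% × 81/365 = €321.7808
Total = €2006.1644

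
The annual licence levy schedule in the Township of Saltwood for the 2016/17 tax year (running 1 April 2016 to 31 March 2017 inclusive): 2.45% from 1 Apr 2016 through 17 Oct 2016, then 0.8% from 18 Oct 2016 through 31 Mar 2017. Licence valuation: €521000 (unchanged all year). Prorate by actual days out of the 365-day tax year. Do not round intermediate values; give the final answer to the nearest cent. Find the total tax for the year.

1 Apr – 17 Oct 2016: 200 days at 2.45% → €521000 × 2.45% × 200/365 = €6994.2466
18 Oct 2016 – 31 Mar 2017: 165 days at 0.8% → €521000 × 0.8% × 165/365 = €1884.1644
Total = €8878.4110

€8878.41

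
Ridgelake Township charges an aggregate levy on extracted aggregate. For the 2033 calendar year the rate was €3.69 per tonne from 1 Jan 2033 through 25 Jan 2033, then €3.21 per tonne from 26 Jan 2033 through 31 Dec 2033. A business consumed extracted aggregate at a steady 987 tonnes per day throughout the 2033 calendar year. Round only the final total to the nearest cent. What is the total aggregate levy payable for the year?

€1168262.55

1 Jan – 25 Jan 2033: 25 days × 987 tonnes/day = 24,675 tonnes at €3.69/tonne → €91050.75
26 Jan – 31 Dec 2033: 340 days × 987 tonnes/day = 335,580 tonnes at €3.21/tonne → €1077211.80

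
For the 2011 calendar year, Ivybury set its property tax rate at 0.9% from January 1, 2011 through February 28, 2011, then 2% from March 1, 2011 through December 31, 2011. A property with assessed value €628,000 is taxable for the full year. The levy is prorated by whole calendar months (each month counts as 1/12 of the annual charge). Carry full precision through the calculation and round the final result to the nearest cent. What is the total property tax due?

January 1 – February 28, 2011: 2 months at 0.9% → €628,000 × 0.9% × 2/12 = €942.0000
March 1 – December 31, 2011: 10 months at 2% → €628,000 × 2% × 10/12 = €10,466.6667
Total = €11,408.6667

€11,408.67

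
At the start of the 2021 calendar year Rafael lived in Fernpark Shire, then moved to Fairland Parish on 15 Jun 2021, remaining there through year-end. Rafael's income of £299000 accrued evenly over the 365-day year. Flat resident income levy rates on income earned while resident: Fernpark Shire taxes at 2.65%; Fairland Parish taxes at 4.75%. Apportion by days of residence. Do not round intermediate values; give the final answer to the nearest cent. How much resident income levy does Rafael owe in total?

£11364.05

Fernpark Shire, 1 Jan – 14 Jun 2021: 165 days → £299000 × 2.65% × 165/365 = £3581.8562
Fairland Parish, 15 Jun – 31 Dec 2021: 200 days → £299000 × 4.75% × 200/365 = £7782.1918
Total = £11364.0479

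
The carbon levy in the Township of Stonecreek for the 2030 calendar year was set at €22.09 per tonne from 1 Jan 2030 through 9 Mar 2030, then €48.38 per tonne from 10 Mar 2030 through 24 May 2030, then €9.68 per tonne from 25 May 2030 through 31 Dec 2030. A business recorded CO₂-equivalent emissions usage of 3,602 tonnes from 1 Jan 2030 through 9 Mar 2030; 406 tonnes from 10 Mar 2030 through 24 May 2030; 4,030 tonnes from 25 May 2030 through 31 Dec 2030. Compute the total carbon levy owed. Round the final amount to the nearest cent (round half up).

€138220.86

1 Jan – 9 Mar 2030: 3,602 tonnes at €22.09/tonne → €79568.18
10 Mar – 24 May 2030: 406 tonnes at €48.38/tonne → €19642.28
25 May – 31 Dec 2030: 4,030 tonnes at €9.68/tonne → €39010.40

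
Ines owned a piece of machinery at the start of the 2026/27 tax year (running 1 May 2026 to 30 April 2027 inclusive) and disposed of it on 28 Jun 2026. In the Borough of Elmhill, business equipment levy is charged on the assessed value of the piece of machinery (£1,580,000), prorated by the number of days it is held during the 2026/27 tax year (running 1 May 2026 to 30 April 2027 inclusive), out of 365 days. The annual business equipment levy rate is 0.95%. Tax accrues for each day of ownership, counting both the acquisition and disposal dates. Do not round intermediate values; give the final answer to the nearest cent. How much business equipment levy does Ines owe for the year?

£2,426.27

Days held (1 May – 28 Jun 2026): 59 out of 365
Tax = £1,580,000 × 0.95% × 59/365 = £2,426.2740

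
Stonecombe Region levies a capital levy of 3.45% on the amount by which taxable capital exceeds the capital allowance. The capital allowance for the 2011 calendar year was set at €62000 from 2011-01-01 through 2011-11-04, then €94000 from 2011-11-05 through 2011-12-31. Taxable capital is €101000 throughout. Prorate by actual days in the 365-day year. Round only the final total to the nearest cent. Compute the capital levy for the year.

2011-01-01 to 2011-11-04: 308 days, exemption €62000 → (€101000 − €62000) × 3.45% × 308/365 = €1135.3808
2011-11-05 to 2011-12-31: 57 days, exemption €94000 → (€101000 − €94000) × 3.45% × 57/365 = €37.7137
Total = €1173.0945

€1173.09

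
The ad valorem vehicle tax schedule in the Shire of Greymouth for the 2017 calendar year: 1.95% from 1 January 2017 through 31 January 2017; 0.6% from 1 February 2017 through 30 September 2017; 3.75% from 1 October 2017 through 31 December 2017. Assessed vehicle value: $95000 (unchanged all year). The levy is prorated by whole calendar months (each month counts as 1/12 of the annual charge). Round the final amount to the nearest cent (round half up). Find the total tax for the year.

$1425.00

1 January – 31 January 2017: 1 month at 1.95% → $95000 × 1.95% × 1/12 = $154.3750
1 February – 30 September 2017: 8 months at 0.6% → $95000 × 0.6% × 8/12 = $380.0000
1 October – 31 December 2017: 3 months at 3.75% → $95000 × 3.75% × 3/12 = $890.6250
Total = $1425.0000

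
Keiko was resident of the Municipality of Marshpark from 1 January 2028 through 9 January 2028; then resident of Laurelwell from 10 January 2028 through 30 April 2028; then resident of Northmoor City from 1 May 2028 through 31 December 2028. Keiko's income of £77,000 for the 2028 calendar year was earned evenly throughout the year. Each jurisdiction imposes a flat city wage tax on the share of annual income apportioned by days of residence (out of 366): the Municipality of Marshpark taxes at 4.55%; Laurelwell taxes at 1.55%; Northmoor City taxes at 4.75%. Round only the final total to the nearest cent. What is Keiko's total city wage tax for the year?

The Municipality of Marshpark, 1 January – 9 January 2028: 9 days → £77,000 × 4.55% × 9/366 = £86.1516
Laurelwell, 10 January – 30 April 2028: 112 days → £77,000 × 1.55% × 112/366 = £365.2240
Northmoor City, 1 May – 31 December 2028: 245 days → £77,000 × 4.75% × 245/366 = £2,448.3265
Total = £2,899.7022

£2,899.70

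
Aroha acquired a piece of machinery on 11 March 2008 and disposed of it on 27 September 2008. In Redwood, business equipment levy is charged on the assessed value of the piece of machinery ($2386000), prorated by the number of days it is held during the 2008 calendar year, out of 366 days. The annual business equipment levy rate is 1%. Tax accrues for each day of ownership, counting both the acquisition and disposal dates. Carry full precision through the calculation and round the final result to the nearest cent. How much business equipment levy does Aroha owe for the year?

$13103.44

Days held (11 March – 27 September 2008): 201 out of 366
Tax = $2386000 × 1% × 201/366 = $13103.4426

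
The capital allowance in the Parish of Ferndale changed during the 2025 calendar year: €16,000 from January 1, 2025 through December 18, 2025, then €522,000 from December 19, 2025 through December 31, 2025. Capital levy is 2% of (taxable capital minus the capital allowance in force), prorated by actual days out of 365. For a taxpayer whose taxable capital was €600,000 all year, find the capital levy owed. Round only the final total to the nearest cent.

January 1 – December 18, 2025: 352 days, exemption €16,000 → (€600,000 − €16,000) × 2% × 352/365 = €11,264.0000
December 19 – December 31, 2025: 13 days, exemption €522,000 → (€600,000 − €522,000) × 2% × 13/365 = €55.5616
Total = €11,319.5616

€11,319.56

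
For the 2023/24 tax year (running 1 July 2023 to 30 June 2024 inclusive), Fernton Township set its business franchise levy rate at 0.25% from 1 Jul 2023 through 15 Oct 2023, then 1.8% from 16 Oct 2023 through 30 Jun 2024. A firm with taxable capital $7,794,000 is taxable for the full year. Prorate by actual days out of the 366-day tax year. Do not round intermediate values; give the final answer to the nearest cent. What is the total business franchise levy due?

1 Jul – 15 Oct 2023: 107 days at 0.25% → $7,794,000 × 0.25% × 107/366 = $5,696.4344
16 Oct 2023 – 30 Jun 2024: 259 days at 1.8% → $7,794,000 × 1.8% × 259/366 = $99,277.6721
Total = $104,974.1066

$104,974.11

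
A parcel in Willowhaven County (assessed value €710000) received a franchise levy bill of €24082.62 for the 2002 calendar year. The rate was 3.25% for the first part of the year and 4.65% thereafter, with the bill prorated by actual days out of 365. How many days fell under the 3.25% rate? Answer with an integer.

328 days

Let d = days at the first rate; then 365 − d days at the second rate.
€710000 × [3.25%·d + 4.65%·(365−d)] / 365 = €24082.62
Solving gives d = 328, so the new rate took effect on November 25, 2002.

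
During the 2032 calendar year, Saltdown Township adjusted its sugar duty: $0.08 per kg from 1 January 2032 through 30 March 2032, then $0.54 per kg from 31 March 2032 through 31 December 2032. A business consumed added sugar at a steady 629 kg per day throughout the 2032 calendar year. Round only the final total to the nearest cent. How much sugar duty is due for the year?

1 January – 30 March 2032: 90 days × 629 kg/day = 56,610 kg at $0.08/kg → $4528.80
31 March – 31 December 2032: 276 days × 629 kg/day = 173,604 kg at $0.54/kg → $93746.16

$98274.96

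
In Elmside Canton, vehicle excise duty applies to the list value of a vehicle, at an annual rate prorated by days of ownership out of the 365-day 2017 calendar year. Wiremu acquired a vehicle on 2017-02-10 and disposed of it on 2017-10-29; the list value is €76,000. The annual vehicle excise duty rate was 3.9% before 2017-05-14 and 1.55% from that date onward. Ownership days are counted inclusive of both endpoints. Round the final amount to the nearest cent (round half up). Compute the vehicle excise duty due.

€1,300.64

2017-02-10 to 2017-05-13: 93 days at 3.9% → €76,000 × 3.9% × 93/365 = €755.2110
2017-05-14 to 2017-10-29: 169 days at 1.55% → €76,000 × 1.55% × 169/365 = €545.4301
Total = €1,300.6411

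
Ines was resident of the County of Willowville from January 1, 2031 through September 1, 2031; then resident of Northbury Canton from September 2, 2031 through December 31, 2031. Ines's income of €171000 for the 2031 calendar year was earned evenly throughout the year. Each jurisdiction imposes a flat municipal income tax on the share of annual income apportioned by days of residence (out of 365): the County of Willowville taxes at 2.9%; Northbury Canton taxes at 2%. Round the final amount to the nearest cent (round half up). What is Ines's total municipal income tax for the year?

The County of Willowville, January 1 – September 1, 2031: 244 days → €171000 × 2.9% × 244/365 = €3315.0575
Northbury Canton, September 2 – December 31, 2031: 121 days → €171000 × 2% × 121/365 = €1133.7534
Total = €4448.8110

€4448.81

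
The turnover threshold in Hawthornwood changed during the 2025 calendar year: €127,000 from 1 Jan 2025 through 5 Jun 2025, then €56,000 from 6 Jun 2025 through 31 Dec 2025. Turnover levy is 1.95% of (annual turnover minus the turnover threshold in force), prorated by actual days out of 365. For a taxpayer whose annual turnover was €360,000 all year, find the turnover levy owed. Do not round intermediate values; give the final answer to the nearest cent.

1 Jan – 5 Jun 2025: 156 days, exemption €127,000 → (€360,000 − €127,000) × 1.95% × 156/365 = €1,941.8795
6 Jun – 31 Dec 2025: 209 days, exemption €56,000 → (€360,000 − €56,000) × 1.95% × 209/365 = €3,394.3890
Total = €5,336.2685

€5,336.27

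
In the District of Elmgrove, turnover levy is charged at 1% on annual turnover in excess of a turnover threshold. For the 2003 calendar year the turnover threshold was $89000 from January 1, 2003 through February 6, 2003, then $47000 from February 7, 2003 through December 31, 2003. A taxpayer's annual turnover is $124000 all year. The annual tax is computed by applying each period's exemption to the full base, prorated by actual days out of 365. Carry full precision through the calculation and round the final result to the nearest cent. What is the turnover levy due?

January 1 – February 6, 2003: 37 days, exemption $89000 → ($124000 − $89000) × 1% × 37/365 = $35.4795
February 7 – December 31, 2003: 328 days, exemption $47000 → ($124000 − $47000) × 1% × 328/365 = $691.9452
Total = $727.4247

$727.42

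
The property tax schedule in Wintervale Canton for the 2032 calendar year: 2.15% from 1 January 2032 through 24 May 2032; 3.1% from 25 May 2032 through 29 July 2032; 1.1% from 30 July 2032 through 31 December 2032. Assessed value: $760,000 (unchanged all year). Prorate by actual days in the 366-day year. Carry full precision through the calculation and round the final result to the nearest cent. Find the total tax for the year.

$14,262.46

1 January – 24 May 2032: 145 days at 2.15% → $760,000 × 2.15% × 145/366 = $6,473.4973
25 May – 29 July 2032: 66 days at 3.1% → $760,000 × 3.1% × 66/366 = $4,248.5246
30 July – 31 December 2032: 155 days at 1.1% → $760,000 × 1.1% × 155/366 = $3,540.4372
Total = $14,262.4590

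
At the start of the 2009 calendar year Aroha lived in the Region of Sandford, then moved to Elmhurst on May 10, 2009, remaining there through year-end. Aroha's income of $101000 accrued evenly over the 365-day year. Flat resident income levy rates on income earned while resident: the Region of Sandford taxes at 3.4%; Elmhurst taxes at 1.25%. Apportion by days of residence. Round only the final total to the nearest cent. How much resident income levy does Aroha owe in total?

$2029.96

The Region of Sandford, January 1 – May 9, 2009: 129 days → $101000 × 3.4% × 129/365 = $1213.6603
Elmhurst, May 10 – December 31, 2009: 236 days → $101000 × 1.25% × 236/365 = $816.3014
Total = $2029.9616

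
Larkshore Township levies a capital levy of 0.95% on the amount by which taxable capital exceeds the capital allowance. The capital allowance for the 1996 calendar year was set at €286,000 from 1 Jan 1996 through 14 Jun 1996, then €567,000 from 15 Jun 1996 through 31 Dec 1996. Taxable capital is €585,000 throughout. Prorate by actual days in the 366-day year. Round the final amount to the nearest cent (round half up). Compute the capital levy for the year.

€1,381.76

1 Jan – 14 Jun 1996: 166 days, exemption €286,000 → (€585,000 − €286,000) × 0.95% × 166/366 = €1,288.3142
15 Jun – 31 Dec 1996: 200 days, exemption €567,000 → (€585,000 − €567,000) × 0.95% × 200/366 = €93.4426
Total = €1,381.7568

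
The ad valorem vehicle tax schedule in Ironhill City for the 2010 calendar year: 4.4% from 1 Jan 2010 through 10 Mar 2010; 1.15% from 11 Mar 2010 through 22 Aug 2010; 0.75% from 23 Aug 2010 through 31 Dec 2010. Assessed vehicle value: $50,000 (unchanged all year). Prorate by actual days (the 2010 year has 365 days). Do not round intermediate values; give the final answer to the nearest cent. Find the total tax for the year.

$810.41

1 Jan – 10 Mar 2010: 69 days at 4.4% → $50,000 × 4.4% × 69/365 = $415.8904
11 Mar – 22 Aug 2010: 165 days at 1.15% → $50,000 × 1.15% × 165/365 = $259.9315
23 Aug – 31 Dec 2010: 131 days at 0.75% → $50,000 × 0.75% × 131/365 = $134.5890
Total = $810.4110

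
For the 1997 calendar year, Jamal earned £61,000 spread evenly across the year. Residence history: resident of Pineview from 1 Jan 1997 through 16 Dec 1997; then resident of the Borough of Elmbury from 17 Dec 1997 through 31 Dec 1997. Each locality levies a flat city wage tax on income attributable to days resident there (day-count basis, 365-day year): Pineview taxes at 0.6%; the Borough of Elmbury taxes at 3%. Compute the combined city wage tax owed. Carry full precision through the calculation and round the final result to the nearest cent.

£426.16

Pineview, 1 Jan – 16 Dec 1997: 350 days → £61,000 × 0.6% × 350/365 = £350.9589
The Borough of Elmbury, 17 Dec – 31 Dec 1997: 15 days → £61,000 × 3% × 15/365 = £75.2055
Total = £426.1644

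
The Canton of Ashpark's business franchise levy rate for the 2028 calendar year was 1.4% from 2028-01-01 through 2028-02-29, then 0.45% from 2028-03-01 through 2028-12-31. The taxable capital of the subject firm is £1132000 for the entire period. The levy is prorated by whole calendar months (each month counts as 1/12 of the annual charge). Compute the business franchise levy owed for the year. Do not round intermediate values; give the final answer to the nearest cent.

£6886.33

2028-01-01 to 2028-02-29: 2 months at 1.4% → £1132000 × 1.4% × 2/12 = £2641.3333
2028-03-01 to 2028-12-31: 10 months at 0.45% → £1132000 × 0.45% × 10/12 = £4245.0000
Total = £6886.3333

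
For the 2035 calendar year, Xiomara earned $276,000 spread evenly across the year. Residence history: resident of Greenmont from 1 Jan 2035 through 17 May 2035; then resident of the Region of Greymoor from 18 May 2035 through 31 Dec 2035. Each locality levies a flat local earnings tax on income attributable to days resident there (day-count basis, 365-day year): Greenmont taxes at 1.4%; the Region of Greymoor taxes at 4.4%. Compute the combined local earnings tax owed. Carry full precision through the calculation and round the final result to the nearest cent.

$9,036.16

Greenmont, 1 Jan – 17 May 2035: 137 days → $276,000 × 1.4% × 137/365 = $1,450.3233
The Region of Greymoor, 18 May – 31 Dec 2035: 228 days → $276,000 × 4.4% × 228/365 = $7,585.8411
Total = $9,036.1644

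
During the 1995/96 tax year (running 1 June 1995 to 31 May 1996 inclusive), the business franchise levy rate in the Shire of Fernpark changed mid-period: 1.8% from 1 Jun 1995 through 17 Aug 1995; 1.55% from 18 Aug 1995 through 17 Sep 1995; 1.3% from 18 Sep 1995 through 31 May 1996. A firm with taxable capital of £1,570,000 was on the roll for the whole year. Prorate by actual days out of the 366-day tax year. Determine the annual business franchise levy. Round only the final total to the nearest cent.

1 Jun – 17 Aug 1995: 78 days at 1.8% → £1,570,000 × 1.8% × 78/366 = £6,022.6230
18 Aug – 17 Sep 1995: 31 days at 1.55% → £1,570,000 × 1.55% × 31/366 = £2,061.1612
18 Sep 1995 – 31 May 1996: 257 days at 1.3% → £1,570,000 × 1.3% × 257/366 = £14,331.6120
Total = £22,415.3962

£22,415.40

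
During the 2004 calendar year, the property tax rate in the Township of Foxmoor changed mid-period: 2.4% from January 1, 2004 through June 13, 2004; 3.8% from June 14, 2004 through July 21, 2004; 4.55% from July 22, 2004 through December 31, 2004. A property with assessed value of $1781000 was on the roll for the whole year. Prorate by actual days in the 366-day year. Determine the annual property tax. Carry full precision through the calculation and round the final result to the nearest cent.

$62386.09

January 1 – June 13, 2004: 165 days at 2.4% → $1781000 × 2.4% × 165/366 = $19269.8361
June 14 – July 21, 2004: 38 days at 3.8% → $1781000 × 3.8% × 38/366 = $7026.6776
July 22 – December 31, 2004: 163 days at 4.55% → $1781000 × 4.55% × 163/366 = $36089.5806
Total = $62386.0943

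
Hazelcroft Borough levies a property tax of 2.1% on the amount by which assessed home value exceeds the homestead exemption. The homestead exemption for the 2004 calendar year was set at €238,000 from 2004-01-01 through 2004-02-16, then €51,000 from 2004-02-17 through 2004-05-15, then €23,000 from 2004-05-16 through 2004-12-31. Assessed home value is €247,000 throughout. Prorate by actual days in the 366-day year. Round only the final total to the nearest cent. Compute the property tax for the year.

2004-01-01 to 2004-02-16: 47 days, exemption €238,000 → (€247,000 − €238,000) × 2.1% × 47/366 = €24.2705
2004-02-17 to 2004-05-15: 89 days, exemption €51,000 → (€247,000 − €51,000) × 2.1% × 89/366 = €1,000.8852
2004-05-16 to 2004-12-31: 230 days, exemption €23,000 → (€247,000 − €23,000) × 2.1% × 230/366 = €2,956.0656
Total = €3,981.2213

€3,981.22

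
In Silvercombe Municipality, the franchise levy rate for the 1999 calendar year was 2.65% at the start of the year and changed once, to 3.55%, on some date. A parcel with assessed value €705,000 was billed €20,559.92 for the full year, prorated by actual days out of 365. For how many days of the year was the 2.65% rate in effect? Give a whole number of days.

257 days

Let d = days at the first rate; then 365 − d days at the second rate.
€705,000 × [2.65%·d + 3.55%·(365−d)] / 365 = €20,559.92
Solving gives d = 257, so the new rate took effect on 15 September 1999.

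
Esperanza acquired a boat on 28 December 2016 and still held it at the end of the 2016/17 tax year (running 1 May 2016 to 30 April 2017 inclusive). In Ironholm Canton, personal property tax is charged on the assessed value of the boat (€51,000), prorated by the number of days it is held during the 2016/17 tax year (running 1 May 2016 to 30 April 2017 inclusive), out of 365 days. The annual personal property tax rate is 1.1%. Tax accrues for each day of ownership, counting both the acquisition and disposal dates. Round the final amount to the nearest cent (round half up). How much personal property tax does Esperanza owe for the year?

€190.59

Days held (28 December 2016 – 30 April 2017): 124 out of 365
Tax = €51,000 × 1.1% × 124/365 = €190.5863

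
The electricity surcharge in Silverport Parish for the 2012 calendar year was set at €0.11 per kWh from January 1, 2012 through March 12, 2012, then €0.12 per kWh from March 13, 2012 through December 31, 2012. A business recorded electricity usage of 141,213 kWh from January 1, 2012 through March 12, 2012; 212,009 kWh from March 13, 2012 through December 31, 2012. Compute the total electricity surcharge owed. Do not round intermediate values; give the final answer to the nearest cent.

€40974.51

January 1 – March 12, 2012: 141,213 kWh at €0.11/kWh → €15533.43
March 13 – December 31, 2012: 212,009 kWh at €0.12/kWh → €25441.08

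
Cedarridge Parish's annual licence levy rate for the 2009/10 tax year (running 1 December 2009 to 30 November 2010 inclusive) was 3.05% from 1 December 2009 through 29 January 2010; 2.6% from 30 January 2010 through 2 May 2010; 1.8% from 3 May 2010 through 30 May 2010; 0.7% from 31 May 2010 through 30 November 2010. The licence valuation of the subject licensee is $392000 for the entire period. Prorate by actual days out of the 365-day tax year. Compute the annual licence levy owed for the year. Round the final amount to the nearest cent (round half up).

$6486.79

1 December 2009 – 29 January 2010: 60 days at 3.05% → $392000 × 3.05% × 60/365 = $1965.3699
30 January – 2 May 2010: 93 days at 2.6% → $392000 × 2.6% × 93/365 = $2596.8658
3 May – 30 May 2010: 28 days at 1.8% → $392000 × 1.8% × 28/365 = $541.2822
31 May – 30 November 2010: 184 days at 0.7% → $392000 × 0.7% × 184/365 = $1383.2767
Total = $6486.7945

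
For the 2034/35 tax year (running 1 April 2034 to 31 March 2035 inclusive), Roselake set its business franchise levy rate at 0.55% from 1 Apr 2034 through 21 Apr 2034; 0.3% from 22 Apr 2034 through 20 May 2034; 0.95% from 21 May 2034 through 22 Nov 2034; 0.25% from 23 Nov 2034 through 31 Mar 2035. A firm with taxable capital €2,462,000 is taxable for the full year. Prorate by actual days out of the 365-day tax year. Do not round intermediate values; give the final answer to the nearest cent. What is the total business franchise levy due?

€15,460.01

1 Apr – 21 Apr 2034: 21 days at 0.55% → €2,462,000 × 0.55% × 21/365 = €779.0712
22 Apr – 20 May 2034: 29 days at 0.3% → €2,462,000 × 0.3% × 29/365 = €586.8329
21 May – 22 Nov 2034: 186 days at 0.95% → €2,462,000 × 0.95% × 186/365 = €11,918.7781
23 Nov 2034 – 31 Mar 2035: 129 days at 0.25% → €2,462,000 × 0.25% × 129/365 = €2,175.3288
Total = €15,460.0110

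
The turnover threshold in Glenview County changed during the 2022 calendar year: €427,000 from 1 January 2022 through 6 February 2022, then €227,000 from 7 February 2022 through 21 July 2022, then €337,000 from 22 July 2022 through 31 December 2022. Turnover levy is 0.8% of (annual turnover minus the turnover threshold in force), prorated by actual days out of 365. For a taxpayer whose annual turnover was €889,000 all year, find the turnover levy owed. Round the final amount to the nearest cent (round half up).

€4,740.82

1 January – 6 February 2022: 37 days, exemption €427,000 → (€889,000 − €427,000) × 0.8% × 37/365 = €374.6630
7 February – 21 July 2022: 165 days, exemption €227,000 → (€889,000 − €227,000) × 0.8% × 165/365 = €2,394.0822
22 July – 31 December 2022: 163 days, exemption €337,000 → (€889,000 − €337,000) × 0.8% × 163/365 = €1,972.0767
Total = €4,740.8219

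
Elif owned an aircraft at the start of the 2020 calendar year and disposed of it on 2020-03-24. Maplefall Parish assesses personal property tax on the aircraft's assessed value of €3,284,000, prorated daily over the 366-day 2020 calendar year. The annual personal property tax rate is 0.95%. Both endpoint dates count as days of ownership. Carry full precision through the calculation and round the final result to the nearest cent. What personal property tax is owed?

€7,160.20

Days held (2020-01-01 to 2020-03-24): 84 out of 366
Tax = €3,284,000 × 0.95% × 84/366 = €7,160.1967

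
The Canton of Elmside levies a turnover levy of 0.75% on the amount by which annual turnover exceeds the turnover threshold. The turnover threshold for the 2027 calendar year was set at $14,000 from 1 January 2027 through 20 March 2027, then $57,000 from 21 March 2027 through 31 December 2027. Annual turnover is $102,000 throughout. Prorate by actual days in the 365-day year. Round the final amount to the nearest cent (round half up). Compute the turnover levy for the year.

1 January – 20 March 2027: 79 days, exemption $14,000 → ($102,000 − $14,000) × 0.75% × 79/365 = $142.8493
21 March – 31 December 2027: 286 days, exemption $57,000 → ($102,000 − $57,000) × 0.75% × 286/365 = $264.4521
Total = $407.3014

$407.30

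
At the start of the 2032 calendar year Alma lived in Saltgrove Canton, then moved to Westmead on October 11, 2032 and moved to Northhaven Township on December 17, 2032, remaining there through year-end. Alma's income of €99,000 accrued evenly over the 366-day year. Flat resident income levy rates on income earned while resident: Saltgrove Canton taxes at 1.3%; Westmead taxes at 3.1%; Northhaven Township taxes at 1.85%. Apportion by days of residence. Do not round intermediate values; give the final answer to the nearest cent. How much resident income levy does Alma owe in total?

Saltgrove Canton, January 1 – October 10, 2032: 284 days → €99,000 × 1.3% × 284/366 = €998.6557
Westmead, October 11 – December 16, 2032: 67 days → €99,000 × 3.1% × 67/366 = €561.8115
Northhaven Township, December 17 – December 31, 2032: 15 days → €99,000 × 1.85% × 15/366 = €75.0615
Total = €1,635.5287

€1,635.53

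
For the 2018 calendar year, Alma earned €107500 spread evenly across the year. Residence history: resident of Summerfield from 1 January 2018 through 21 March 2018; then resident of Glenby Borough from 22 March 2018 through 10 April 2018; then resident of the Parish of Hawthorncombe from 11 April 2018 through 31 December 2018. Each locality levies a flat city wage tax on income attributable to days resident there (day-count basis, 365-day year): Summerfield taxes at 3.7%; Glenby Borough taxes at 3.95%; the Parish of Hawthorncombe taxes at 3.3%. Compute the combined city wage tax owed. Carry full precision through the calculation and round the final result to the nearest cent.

Summerfield, 1 January – 21 March 2018: 80 days → €107500 × 3.7% × 80/365 = €871.7808
Glenby Borough, 22 March – 10 April 2018: 20 days → €107500 × 3.95% × 20/365 = €232.6712
The Parish of Hawthorncombe, 11 April – 31 December 2018: 265 days → €107500 × 3.3% × 265/365 = €2575.5822
Total = €3680.0342

€3680.03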